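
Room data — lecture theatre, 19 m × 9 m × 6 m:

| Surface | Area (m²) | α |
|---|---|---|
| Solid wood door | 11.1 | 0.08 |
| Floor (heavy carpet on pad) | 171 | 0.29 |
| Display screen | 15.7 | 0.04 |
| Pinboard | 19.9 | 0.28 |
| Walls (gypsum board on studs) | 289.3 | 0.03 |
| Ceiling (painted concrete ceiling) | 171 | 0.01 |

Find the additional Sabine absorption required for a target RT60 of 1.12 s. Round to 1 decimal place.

80.4 sabins

Total absorption A₁ = 11.1×0.08 + 171×0.29 + 15.7×0.04 + 19.9×0.28 + 289.3×0.03 + 171×0.01
  = 0.888 + 49.590 + 0.628 + 5.572 + 8.679 + 1.710 = 67.067 m² sabins.
V = 1026 m³. Required absorption A₂ = 0.161 × 1026 / 1.12 = 147.487 sabins.
Shortfall: 147.487 − 67.067 = 80.4 sabins.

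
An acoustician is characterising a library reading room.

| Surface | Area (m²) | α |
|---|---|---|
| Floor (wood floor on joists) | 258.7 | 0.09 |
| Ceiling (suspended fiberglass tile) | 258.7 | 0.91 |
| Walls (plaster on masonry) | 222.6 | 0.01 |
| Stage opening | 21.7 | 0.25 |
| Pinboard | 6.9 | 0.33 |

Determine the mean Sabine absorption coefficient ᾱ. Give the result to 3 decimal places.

0.350

S = Σ Sᵢ = 258.7 + 258.7 + 222.6 + 21.7 + 6.9 = 768.6 m².
A = 258.7·0.09 + 258.7·0.91 + 222.6·0.01 + 21.7·0.25 + 6.9·0.33 = 268.628 sabins.
ᾱ = 268.628 / 768.6 = 0.350.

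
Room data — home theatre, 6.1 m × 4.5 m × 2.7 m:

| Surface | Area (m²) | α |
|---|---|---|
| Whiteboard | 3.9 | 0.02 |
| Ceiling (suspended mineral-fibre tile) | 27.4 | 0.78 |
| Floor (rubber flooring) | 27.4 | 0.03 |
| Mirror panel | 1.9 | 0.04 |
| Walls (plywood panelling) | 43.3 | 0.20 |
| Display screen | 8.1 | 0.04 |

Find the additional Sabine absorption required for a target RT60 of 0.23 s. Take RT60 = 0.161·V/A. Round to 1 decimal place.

Total absorption A₁ = 3.9·0.02 + 27.4·0.78 + 27.4·0.03 + 1.9·0.04 + 43.3·0.20 + 8.1·0.04
  = 0.078 + 21.372 + 0.822 + 0.076 + 8.660 + 0.324 = 31.332 m² sabins.
V = 74.115 m³. Required absorption A₂ = 0.161 × 74.115 / 0.23 = 51.880 sabins.
Shortfall: 51.880 − 31.332 = 20.5 sabins.

20.5 sabins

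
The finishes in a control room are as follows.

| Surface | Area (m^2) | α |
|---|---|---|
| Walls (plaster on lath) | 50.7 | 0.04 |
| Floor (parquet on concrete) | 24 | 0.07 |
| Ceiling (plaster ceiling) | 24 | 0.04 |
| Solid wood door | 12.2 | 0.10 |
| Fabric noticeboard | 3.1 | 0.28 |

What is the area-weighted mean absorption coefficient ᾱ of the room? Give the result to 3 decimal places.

Total surface area S = 114.0 m^2.
A = 50.7*0.04 + 24*0.07 + 24*0.04 + 12.2*0.10 + 3.1*0.28 = 6.756 sabins.
ᾱ = A/S = 0.059.

0.059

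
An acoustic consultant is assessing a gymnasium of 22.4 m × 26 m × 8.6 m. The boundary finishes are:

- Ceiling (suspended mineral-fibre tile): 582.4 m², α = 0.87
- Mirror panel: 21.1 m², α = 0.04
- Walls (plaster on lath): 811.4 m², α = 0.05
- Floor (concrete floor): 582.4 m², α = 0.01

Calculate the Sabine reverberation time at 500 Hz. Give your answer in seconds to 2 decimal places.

Summing Sᵢαᵢ: 506.688 + 0.844 + 40.570 + 5.824 → A = 553.926 sabins.
Room volume: 5008.64 m³.
Sabine: RT60 = 0.161 × 5008.64 / 553.926 = 1.46 s.

1.46 sec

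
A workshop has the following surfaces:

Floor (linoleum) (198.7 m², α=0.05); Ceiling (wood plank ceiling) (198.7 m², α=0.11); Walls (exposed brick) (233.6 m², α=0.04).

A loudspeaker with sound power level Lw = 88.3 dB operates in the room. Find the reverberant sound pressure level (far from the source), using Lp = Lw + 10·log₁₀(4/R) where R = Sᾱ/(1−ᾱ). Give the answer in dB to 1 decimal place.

77.9 dB

Σ(Sᵢαᵢ) = 198.7×0.05 + 198.7×0.11 + 233.6×0.04 = 41.136; total area S = 631.0 m².
ᾱ = 0.0652, so room constant R = A/(1−ᾱ) = 44.005 m².
Lp = Lw + 10 log₁₀(4/R) = 88.3 -10.41 = 77.9 dB.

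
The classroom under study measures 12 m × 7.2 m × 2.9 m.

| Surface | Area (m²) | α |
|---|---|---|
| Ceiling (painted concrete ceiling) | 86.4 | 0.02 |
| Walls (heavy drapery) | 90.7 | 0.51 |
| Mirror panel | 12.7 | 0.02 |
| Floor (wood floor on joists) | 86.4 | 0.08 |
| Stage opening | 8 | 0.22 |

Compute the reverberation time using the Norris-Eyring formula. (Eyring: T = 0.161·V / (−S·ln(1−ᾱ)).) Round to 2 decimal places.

0.64 s

S = Σ Sᵢ = 284.2 m².
Absorption A = 86.4×0.02 + 90.7×0.51 + 12.7×0.02 + 86.4×0.08 + 8×0.22 = 56.911 sabins.
Mean coefficient ᾱ = A/S = 0.2002.
−S·ln(1−ᾱ) = −284.2 × ln(1 − 0.2002) = 63.488.
V = 12 × 7.2 × 2.9 = 250.56 m³.
RT60 = 0.161 × 250.56 / 63.488 = 0.64 s.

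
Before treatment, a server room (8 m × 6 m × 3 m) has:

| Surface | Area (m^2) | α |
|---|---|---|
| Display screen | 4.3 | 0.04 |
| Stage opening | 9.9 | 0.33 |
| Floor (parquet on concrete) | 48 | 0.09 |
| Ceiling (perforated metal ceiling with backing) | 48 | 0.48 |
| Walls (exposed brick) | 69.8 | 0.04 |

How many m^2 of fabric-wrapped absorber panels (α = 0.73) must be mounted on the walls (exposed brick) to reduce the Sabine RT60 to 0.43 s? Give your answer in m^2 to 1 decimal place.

A₁ = Σ Sᵢαᵢ = 4.3×0.04 + 9.9×0.33 + 48×0.09 + 48×0.48 + 69.8×0.04 = 33.591 sabins.
V = 144 m³. Target absorption A₂ = 0.161 × 144 / 0.43 = 53.916 sabins.
ΔA needed = 53.916 − 33.591 = 20.325 sabins.
Each m^2 of panel replacing the walls (exposed brick) adds (0.73 − 0.04) = 0.69 sabins.
Area = ΔA/Δα = 20.325/0.69 = 29.5 m^2.

29.5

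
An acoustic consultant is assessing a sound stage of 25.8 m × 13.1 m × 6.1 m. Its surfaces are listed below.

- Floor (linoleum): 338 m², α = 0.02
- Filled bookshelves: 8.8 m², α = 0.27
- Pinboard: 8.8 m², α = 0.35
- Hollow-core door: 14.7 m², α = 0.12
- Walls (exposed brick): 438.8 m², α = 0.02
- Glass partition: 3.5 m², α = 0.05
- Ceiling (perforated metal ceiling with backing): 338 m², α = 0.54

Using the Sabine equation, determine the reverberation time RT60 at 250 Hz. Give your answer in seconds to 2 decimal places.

1.62 s

Total absorption A = 338*0.02 + 8.8*0.27 + 8.8*0.35 + 14.7*0.12 + 438.8*0.02 + 3.5*0.05 + 338*0.54
  = 6.760 + 2.376 + 3.080 + 1.764 + 8.776 + 0.175 + 182.520 = 205.451 m² sabins.
Room volume: 2061.678 m³.
RT60 = 0.161 · V / A = 0.161 × 2061.678 / 205.451 = 1.62 s.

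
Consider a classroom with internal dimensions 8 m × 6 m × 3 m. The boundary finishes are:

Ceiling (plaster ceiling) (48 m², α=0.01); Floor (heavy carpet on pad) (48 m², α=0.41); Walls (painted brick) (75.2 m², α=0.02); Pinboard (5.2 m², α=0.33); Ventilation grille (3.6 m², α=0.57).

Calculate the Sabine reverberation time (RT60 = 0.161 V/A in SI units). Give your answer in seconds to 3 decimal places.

Equivalent absorption area: A = 48×0.01 + 48×0.41 + 75.2×0.02 + 5.2×0.33 + 3.6×0.57 = 25.432 m².
Room volume: 144 m³.
Sabine: RT60 = 0.161 × 144 / 25.432 = 0.912 s.

0.912 seconds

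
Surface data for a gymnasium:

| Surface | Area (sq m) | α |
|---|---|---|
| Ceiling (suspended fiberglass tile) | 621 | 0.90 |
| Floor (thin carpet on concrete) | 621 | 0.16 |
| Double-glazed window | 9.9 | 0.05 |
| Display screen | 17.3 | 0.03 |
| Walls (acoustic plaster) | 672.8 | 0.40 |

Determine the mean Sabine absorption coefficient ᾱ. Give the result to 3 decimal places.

0.478

Total surface area S = 1942.0 sq m.
A = 621×0.90 + 621×0.16 + 9.9×0.05 + 17.3×0.03 + 672.8×0.40 = 928.394 sabins.
ᾱ = 928.394 / 1942.0 = 0.478.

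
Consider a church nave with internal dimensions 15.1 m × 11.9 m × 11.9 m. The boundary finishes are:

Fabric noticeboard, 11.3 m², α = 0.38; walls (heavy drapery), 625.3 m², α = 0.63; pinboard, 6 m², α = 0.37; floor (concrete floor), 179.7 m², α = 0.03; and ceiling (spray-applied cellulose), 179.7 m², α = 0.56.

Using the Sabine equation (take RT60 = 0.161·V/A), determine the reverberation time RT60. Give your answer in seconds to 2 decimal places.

0.68 s

Summing Sᵢαᵢ: 4.294 + 393.939 + 2.220 + 5.391 + 100.632 → A = 506.476 sabins.
V = 15.1·11.9·11.9 = 2138.311 m³.
Sabine: RT60 = 0.161 × 2138.311 / 506.476 = 0.68 s.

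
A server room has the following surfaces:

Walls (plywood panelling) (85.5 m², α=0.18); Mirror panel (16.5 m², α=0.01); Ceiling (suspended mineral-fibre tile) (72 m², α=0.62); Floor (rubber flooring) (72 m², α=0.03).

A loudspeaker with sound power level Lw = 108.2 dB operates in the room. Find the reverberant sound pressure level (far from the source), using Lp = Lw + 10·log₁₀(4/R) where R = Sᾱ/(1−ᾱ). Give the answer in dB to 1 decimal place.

Σ(Sᵢαᵢ) = 85.5×0.18 + 16.5×0.01 + 72×0.62 + 72×0.03 = 62.355; total area S = 246.0 m².
ᾱ = 62.355/246.0 = 0.2535; R = Sᾱ/(1−ᾱ) = 62.355/(1−0.2535) = 83.530 m².
Lp = 108.2 + 10·log₁₀(4/83.530) = 108.2 + (-13.20) = 95.0 dB.

95.0 dB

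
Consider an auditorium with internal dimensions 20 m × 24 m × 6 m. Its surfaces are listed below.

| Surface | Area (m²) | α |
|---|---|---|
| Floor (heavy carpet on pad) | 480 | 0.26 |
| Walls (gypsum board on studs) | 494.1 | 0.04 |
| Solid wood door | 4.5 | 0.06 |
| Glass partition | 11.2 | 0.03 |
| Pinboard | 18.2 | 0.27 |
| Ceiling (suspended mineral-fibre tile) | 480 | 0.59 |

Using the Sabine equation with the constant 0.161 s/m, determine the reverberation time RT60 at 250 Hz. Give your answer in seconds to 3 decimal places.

1.070 sec

Total absorption A = 480×0.26 + 494.1×0.04 + 4.5×0.06 + 11.2×0.03 + 18.2×0.27 + 480×0.59
  = 124.800 + 19.764 + 0.270 + 0.336 + 4.914 + 283.200 = 433.284 m² sabins.
Room volume: 2880 m³.
T = 0.161 V/A = 0.161·2880/433.284 = 1.070 s.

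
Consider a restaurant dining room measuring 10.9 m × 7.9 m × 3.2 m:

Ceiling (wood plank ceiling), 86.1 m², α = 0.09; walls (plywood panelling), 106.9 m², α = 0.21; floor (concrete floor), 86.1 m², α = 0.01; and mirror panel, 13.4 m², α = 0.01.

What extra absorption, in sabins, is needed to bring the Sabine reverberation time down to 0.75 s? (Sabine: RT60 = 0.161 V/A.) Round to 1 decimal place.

28.0 sabins

Total absorption A₁ = 86.1·0.09 + 106.9·0.21 + 86.1·0.01 + 13.4·0.01
  = 7.749 + 22.449 + 0.861 + 0.134 = 31.193 m² sabins.
For T = 0.75 s, need A₂ = 0.161·V/T = 0.161·275.552/0.75 = 59.152 sabins.
ΔA = A₂ − A₁ = 59.152 − 31.193 = 28.0 sabins.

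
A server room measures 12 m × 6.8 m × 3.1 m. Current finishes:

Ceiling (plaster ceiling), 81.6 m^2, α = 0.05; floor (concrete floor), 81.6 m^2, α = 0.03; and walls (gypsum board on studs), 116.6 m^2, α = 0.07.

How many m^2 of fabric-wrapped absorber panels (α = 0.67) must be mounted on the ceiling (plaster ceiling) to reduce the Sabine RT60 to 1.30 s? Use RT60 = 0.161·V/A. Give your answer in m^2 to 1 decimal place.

26.8

Total absorption A₁ = 81.6·0.05 + 81.6·0.03 + 116.6·0.07
  = 4.080 + 2.448 + 8.162 = 14.690 m^2 sabins.
Required A₂ = 0.161·252.96/1.30 = 31.328 sabins.
Absorption to add: 31.328 − 14.690 = 16.638 sabins.
Each m^2 of panel replacing the ceiling (plaster ceiling) adds (0.67 − 0.05) = 0.62 sabins.
Panel area = 16.638 / 0.62 = 26.8 m^2.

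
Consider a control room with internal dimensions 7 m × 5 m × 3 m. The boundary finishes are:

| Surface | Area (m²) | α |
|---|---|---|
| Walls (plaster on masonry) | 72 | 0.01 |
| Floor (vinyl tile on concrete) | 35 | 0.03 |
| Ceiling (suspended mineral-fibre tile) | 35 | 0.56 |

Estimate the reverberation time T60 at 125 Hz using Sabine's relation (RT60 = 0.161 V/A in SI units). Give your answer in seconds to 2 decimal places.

Equivalent absorption area: A = 72×0.01 + 35×0.03 + 35×0.56 = 21.370 m².
Room volume: 105 m³.
Sabine: RT60 = 0.161 × 105 / 21.370 = 0.79 s.

0.79 s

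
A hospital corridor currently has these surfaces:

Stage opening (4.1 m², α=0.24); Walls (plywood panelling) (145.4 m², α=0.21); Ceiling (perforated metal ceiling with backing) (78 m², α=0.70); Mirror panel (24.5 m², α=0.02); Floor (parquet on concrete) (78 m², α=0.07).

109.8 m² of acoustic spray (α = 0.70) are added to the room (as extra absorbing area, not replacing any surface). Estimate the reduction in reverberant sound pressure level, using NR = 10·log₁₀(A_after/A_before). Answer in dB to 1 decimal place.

2.6 dB

Summing Sᵢαᵢ: 0.984 + 30.534 + 54.600 + 0.490 + 5.460 → A_before = 92.068 sabins.
Added absorption = 109.8 × 0.70 = 76.860 sabins.
New total A_after = 168.928 sabins.
Reduction = 10 log₁₀(A_after/A_before) = 10 log₁₀(1.8348) = 2.6 dB.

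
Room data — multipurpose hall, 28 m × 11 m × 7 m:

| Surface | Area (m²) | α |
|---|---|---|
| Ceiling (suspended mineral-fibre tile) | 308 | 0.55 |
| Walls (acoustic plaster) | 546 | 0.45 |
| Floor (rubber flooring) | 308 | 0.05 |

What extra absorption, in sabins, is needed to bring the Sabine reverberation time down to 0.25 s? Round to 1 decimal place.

Summing Sᵢαᵢ: 169.400 + 245.700 + 15.400 → A₁ = 430.500 sabins.
V = 2156 m³. Required absorption A₂ = 0.161 × 2156 / 0.25 = 1388.464 sabins.
ΔA = A₂ − A₁ = 1388.464 − 430.500 = 958.0 sabins.

958.0 sabins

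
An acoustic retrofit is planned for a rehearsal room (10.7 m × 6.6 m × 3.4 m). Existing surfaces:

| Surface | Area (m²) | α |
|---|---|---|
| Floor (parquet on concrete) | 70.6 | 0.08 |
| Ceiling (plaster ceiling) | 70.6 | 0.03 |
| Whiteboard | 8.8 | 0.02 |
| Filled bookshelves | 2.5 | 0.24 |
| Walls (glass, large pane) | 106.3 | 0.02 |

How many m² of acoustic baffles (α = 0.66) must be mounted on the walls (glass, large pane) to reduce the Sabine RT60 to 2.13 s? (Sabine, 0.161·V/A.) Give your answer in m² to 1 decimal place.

Total absorption A₁ = 70.6*0.08 + 70.6*0.03 + 8.8*0.02 + 2.5*0.24 + 106.3*0.02
  = 5.648 + 2.118 + 0.176 + 0.600 + 2.126 = 10.668 m² sabins.
V = 240.108 m³. Target absorption A₂ = 0.161 × 240.108 / 2.13 = 18.149 sabins.
ΔA needed = 18.149 − 10.668 = 7.481 sabins.
Each m² of panel replacing the walls (glass, large pane) adds (0.66 − 0.02) = 0.64 sabins.
Panel area = 7.481 / 0.64 = 11.7 m².

11.7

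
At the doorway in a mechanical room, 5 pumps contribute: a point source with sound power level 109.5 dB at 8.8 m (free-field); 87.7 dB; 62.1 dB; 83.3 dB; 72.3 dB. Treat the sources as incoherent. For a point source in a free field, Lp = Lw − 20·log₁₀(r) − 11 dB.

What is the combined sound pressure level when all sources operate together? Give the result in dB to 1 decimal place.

89.6 dB

Source at 8.8 m: Lp = 109.5 − 20·log₁₀(8.8) − 11 = 79.6 dB.
Converting to relative power and adding: 10^(79.6/10) + 10^(87.7/10) + 10^(62.1/10) + 10^(83.3/10) + 10^(72.3/10) = 9.124e+08.
Combined level = 10 log₁₀(9.124e+08) = 89.6 dB.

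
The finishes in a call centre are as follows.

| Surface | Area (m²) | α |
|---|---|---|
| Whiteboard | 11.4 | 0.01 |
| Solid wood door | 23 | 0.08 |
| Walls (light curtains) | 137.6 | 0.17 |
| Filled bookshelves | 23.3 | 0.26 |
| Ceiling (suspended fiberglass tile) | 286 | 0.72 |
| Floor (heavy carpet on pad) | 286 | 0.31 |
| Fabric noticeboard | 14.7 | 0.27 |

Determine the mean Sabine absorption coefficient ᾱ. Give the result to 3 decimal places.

S = Σ Sᵢ = 11.4 + 23 + 137.6 + 23.3 + 286 + 286 + 14.7 = 782.0 m².
A = 11.4·0.01 + 23·0.08 + 137.6·0.17 + 23.3·0.26 + 286·0.72 + 286·0.31 + 14.7·0.27 = 329.953 sabins.
ᾱ = A/S = 0.422.

0.422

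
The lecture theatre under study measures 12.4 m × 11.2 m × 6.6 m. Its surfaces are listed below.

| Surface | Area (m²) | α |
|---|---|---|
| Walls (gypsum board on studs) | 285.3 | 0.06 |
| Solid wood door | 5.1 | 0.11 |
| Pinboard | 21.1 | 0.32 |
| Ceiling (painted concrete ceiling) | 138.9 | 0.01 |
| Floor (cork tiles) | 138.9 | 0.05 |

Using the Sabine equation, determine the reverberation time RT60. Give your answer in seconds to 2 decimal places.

4.50 s

Equivalent absorption area: A = 285.3×0.06 + 5.1×0.11 + 21.1×0.32 + 138.9×0.01 + 138.9×0.05 = 32.765 m².
V = 12.4·11.2·6.6 = 916.608 m³.
Sabine: RT60 = 0.161 × 916.608 / 32.765 = 4.50 s.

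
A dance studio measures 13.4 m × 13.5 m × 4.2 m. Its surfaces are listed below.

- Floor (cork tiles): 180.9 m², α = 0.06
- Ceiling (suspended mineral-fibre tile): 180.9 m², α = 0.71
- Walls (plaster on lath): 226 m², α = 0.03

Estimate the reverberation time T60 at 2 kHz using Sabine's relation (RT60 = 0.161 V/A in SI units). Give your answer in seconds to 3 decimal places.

0.837 s

Summing Sᵢαᵢ: 10.854 + 128.439 + 6.780 → A = 146.073 sabins.
Volume V = 13.4 × 13.5 × 4.2 = 759.78 m³.
T = 0.161 V/A = 0.161·759.78/146.073 = 0.837 s.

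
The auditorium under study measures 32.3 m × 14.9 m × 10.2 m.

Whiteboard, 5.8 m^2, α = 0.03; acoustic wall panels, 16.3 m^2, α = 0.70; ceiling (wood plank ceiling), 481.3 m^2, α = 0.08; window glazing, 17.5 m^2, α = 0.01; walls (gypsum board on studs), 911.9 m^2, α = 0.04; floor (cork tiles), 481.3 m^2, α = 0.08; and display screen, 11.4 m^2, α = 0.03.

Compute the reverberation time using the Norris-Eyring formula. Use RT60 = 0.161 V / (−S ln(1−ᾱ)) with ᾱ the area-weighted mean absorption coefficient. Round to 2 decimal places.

S = Σ Sᵢ = 1925.5 m^2.
Absorption A = 5.8×0.03 + 16.3×0.70 + 481.3×0.08 + 17.5×0.01 + 911.9×0.04 + 481.3×0.08 + 11.4×0.03 = 125.585 sabins.
Mean coefficient ᾱ = A/S = 0.0652.
Eyring denominator: −S ln(1−ᾱ) = 129.822.
V = 32.3 × 14.9 × 10.2 = 4908.954 m³.
RT60 = 0.161 × 4908.954 / 129.822 = 6.09 s.

6.09 seconds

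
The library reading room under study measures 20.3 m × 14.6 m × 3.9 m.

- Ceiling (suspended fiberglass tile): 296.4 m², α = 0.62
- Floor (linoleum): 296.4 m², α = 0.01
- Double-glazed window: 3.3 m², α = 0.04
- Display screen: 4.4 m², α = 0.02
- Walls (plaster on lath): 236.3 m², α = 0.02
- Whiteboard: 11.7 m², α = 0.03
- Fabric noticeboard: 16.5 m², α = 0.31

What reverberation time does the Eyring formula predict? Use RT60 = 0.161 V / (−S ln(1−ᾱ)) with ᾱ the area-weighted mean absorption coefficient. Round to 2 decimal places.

S = Σ Sᵢ = 865.0 m².
Σ(Sᵢαᵢ) = 296.4·0.62 + 296.4·0.01 + 3.3·0.04 + 4.4·0.02 + 236.3·0.02 + 11.7·0.03 + 16.5·0.31 = 197.144.
ᾱ = 197.144 / 865.0 = 0.2279.
−S·ln(1−ᾱ) = −865.0 × ln(1 − 0.2279) = 223.725.
V = 20.3 × 14.6 × 3.9 = 1155.882 m³.
T = 0.161·V/[−S·ln(1−ᾱ)] = 0.161·1155.882/223.725 = 0.83 s.

0.83 s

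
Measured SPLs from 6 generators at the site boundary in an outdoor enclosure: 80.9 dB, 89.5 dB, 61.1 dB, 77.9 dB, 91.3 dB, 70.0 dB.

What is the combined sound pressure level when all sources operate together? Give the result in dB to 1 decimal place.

93.9 dB

Converting to relative power and adding: 10^(80.9/10) + 10^(89.5/10) + 10^(61.1/10) + 10^(77.9/10) + 10^(91.3/10) + 10^(70.0/10) = 2.436e+09.
Back to dB: 10·log₁₀ Σ = 93.9 dB.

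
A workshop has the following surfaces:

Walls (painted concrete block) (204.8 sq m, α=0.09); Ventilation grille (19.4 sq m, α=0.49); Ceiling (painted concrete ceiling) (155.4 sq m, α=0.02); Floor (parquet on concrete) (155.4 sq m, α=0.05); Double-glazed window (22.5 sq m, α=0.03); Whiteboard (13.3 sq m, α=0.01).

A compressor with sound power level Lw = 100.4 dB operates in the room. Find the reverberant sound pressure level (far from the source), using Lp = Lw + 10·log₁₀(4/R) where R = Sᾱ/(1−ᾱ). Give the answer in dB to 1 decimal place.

90.1 dB

Σ(Sᵢαᵢ) = 204.8·0.09 + 19.4·0.49 + 155.4·0.02 + 155.4·0.05 + 22.5·0.03 + 13.3·0.01 = 39.624; total area S = 570.8 sq m.
ᾱ = 39.624/570.8 = 0.0694; R = Sᾱ/(1−ᾱ) = 39.624/(1−0.0694) = 42.579 sq m.
Lp = 100.4 + 10·log₁₀(4/42.579) = 100.4 + (-10.27) = 90.1 dB.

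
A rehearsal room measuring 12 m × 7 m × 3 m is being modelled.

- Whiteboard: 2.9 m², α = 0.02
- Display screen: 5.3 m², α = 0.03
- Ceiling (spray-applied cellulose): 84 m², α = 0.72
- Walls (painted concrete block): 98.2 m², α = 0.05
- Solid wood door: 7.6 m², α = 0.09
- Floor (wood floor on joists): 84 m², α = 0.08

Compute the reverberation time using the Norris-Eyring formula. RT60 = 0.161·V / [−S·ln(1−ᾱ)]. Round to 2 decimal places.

Total surface area S = 2.9 + 5.3 + 84 + 98.2 + 7.6 + 84 = 282.0 m².
Absorption A = 2.9·0.02 + 5.3·0.03 + 84·0.72 + 98.2·0.05 + 7.6·0.09 + 84·0.08 = 73.011 sabins.
Mean coefficient ᾱ = A/S = 0.2589.
Eyring denominator: −S ln(1−ᾱ) = 84.493.
V = 12 × 7 × 3 = 252 m³.
RT60 = 0.161 × 252 / 84.493 = 0.48 s.

0.48 sec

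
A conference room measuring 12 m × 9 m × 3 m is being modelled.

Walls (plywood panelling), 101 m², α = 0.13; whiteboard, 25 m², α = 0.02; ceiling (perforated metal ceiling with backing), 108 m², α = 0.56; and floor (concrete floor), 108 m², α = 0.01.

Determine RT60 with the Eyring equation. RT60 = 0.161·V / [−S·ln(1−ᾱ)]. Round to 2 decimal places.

S = Σ Sᵢ = 342.0 m².
Σ(Sᵢαᵢ) = 101×0.13 + 25×0.02 + 108×0.56 + 108×0.01 = 75.190.
ᾱ = 75.190 / 342.0 = 0.2199.
Eyring denominator: −S ln(1−ᾱ) = 84.930.
V = 12 × 9 × 3 = 324 m³.
T = 0.161·V/[−S·ln(1−ᾱ)] = 0.161·324/84.930 = 0.61 s.

0.61 s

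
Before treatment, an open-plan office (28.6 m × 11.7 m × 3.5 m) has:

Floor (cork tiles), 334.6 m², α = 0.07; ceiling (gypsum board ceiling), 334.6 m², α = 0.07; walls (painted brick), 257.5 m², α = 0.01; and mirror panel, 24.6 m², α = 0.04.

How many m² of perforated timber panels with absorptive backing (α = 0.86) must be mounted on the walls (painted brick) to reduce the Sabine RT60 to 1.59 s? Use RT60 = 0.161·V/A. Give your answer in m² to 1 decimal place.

Summing Sᵢαᵢ: 23.422 + 23.422 + 2.575 + 0.984 → A₁ = 50.403 sabins.
V = 1171.17 m³. Target absorption A₂ = 0.161 × 1171.17 / 1.59 = 118.590 sabins.
ΔA needed = 118.590 − 50.403 = 68.187 sabins.
Net gain per m²: Δα = 0.86 − 0.01 = 0.85.
Area = ΔA/Δα = 68.187/0.85 = 80.2 m².

80.2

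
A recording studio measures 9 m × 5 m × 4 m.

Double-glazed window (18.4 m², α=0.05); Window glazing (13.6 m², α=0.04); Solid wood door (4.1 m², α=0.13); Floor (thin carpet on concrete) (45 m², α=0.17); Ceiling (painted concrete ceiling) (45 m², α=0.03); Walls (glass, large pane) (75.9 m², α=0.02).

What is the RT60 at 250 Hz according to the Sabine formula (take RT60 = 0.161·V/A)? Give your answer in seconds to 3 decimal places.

2.316 s

A = Σ Sᵢαᵢ = 18.4·0.05 + 13.6·0.04 + 4.1·0.13 + 45·0.17 + 45·0.03 + 75.9·0.02 = 12.515 sabins.
V = 9·5·4 = 180 m³.
RT60 = 0.161 · V / A = 0.161 × 180 / 12.515 = 2.316 s.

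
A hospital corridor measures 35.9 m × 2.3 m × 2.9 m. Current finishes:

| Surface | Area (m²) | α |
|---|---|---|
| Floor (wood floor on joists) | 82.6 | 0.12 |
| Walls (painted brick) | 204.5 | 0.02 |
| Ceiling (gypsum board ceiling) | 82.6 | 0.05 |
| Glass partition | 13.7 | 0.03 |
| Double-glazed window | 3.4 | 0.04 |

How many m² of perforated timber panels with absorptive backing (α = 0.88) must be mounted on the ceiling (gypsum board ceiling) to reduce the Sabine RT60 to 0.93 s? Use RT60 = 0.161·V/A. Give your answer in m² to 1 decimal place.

Equivalent absorption area: A₁ = 82.6×0.12 + 204.5×0.02 + 82.6×0.05 + 13.7×0.03 + 3.4×0.04 = 18.679 m².
V = 239.453 m³. Target absorption A₂ = 0.161 × 239.453 / 0.93 = 41.454 sabins.
Absorption to add: 41.454 − 18.679 = 22.775 sabins.
Each m² of panel replacing the ceiling (gypsum board ceiling) adds (0.88 − 0.05) = 0.83 sabins.
Area = ΔA/Δα = 22.775/0.83 = 27.4 m².

27.4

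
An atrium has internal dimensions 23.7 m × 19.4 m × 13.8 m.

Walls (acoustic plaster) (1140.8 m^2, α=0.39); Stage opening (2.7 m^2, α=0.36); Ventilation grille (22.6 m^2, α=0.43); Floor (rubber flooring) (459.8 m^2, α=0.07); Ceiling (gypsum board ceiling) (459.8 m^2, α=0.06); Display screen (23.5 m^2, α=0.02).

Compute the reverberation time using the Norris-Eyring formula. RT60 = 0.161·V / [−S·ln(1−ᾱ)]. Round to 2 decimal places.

1.73 seconds

S = Σ Sᵢ = 2109.2 m^2.
Absorption A = 1140.8×0.39 + 2.7×0.36 + 22.6×0.43 + 459.8×0.07 + 459.8×0.06 + 23.5×0.02 = 515.846 sabins.
ᾱ = 515.846 / 2109.2 = 0.2446.
Eyring denominator: −S ln(1−ᾱ) = 591.647.
V = 23.7 × 19.4 × 13.8 = 6344.964 m³.
RT60 = 0.161 × 6344.964 / 591.647 = 1.73 s.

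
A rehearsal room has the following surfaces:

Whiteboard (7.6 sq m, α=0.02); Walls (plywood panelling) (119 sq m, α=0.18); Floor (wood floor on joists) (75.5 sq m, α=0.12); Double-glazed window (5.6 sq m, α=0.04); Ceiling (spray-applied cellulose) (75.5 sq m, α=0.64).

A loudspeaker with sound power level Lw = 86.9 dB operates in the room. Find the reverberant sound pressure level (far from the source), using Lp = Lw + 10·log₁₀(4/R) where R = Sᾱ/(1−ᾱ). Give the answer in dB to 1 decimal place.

72.5 dB

Σ(Sᵢαᵢ) = 7.6·0.02 + 119·0.18 + 75.5·0.12 + 5.6·0.04 + 75.5·0.64 = 79.176; total area S = 283.2 sq m.
ᾱ = 79.176/283.2 = 0.2796; R = Sᾱ/(1−ᾱ) = 79.176/(1−0.2796) = 109.906 sq m.
Lp = Lw + 10 log₁₀(4/R) = 86.9 -14.39 = 72.5 dB.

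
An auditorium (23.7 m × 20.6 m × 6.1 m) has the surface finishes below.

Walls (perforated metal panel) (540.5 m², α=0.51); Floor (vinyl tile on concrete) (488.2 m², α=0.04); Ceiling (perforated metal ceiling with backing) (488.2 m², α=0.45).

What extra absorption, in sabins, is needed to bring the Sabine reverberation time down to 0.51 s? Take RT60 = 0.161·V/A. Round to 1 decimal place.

Summing Sᵢαᵢ: 275.655 + 19.528 + 219.690 → A₁ = 514.873 sabins.
Target A₂ = 0.161·2978.142/0.51 = 940.159 sabins (V = 2978.142 m³).
ΔA = A₂ − A₁ = 940.159 − 514.873 = 425.3 sabins.

425.3 sabins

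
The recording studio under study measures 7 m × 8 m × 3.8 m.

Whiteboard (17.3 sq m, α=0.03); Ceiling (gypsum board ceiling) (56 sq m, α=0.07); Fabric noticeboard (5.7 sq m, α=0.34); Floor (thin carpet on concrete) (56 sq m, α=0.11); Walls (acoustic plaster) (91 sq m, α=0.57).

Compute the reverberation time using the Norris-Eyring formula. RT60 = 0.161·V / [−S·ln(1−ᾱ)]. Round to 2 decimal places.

0.45 seconds

Total surface area S = 17.3 + 56 + 5.7 + 56 + 91 = 226.0 sq m.
Σ(Sᵢαᵢ) = 17.3×0.03 + 56×0.07 + 5.7×0.34 + 56×0.11 + 91×0.57 = 64.407.
ᾱ = 64.407 / 226.0 = 0.2850.
Eyring denominator: −S ln(1−ᾱ) = 75.817.
V = 7 × 8 × 3.8 = 212.8 m³.
T = 0.161·V/[−S·ln(1−ᾱ)] = 0.161·212.8/75.817 = 0.45 s.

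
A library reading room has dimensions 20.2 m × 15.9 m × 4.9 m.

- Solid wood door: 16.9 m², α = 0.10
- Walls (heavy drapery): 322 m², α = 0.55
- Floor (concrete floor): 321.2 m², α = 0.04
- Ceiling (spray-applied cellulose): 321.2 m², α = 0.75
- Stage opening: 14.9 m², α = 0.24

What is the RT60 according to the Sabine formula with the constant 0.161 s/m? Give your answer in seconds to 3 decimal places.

0.581 s

Equivalent absorption area: A = 16.9*0.10 + 322*0.55 + 321.2*0.04 + 321.2*0.75 + 14.9*0.24 = 436.114 m².
V = 20.2·15.9·4.9 = 1573.782 m³.
Sabine: RT60 = 0.161 × 1573.782 / 436.114 = 0.581 s.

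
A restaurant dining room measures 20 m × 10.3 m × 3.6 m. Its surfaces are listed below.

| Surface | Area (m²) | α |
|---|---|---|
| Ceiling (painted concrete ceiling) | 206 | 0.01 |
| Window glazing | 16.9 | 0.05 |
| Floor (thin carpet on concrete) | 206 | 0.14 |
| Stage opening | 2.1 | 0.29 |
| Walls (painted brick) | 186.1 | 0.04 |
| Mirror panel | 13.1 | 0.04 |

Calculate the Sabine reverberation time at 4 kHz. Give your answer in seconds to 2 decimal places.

2.96 s

A = Σ Sᵢαᵢ = 206·0.01 + 16.9·0.05 + 206·0.14 + 2.1·0.29 + 186.1·0.04 + 13.1·0.04 = 40.322 sabins.
Volume V = 20 × 10.3 × 3.6 = 741.6 m³.
Sabine: RT60 = 0.161 × 741.6 / 40.322 = 2.96 s.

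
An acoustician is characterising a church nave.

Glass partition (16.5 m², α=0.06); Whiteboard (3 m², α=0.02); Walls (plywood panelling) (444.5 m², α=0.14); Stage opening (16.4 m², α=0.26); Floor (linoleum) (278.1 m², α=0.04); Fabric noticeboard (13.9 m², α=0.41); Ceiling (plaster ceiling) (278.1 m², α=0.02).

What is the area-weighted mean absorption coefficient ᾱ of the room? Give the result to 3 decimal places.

0.086

Total surface area S = 1050.5 m².
Weighted sum Σ Sα = 89.929.
ᾱ = A/S = 0.086.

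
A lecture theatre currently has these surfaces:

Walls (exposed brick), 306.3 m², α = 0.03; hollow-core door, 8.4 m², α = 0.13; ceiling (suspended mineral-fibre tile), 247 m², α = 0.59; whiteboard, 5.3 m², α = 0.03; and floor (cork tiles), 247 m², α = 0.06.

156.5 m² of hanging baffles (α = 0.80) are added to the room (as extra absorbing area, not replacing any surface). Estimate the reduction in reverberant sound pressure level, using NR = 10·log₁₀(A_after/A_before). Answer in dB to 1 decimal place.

Summing Sᵢαᵢ: 9.189 + 1.092 + 145.730 + 0.159 + 14.820 → A_before = 170.990 sabins.
Added absorption = 156.5 × 0.80 = 125.200 sabins.
New total A_after = 296.190 sabins.
Reduction = 10 log₁₀(A_after/A_before) = 10 log₁₀(1.7322) = 2.4 dB.

2.4 dB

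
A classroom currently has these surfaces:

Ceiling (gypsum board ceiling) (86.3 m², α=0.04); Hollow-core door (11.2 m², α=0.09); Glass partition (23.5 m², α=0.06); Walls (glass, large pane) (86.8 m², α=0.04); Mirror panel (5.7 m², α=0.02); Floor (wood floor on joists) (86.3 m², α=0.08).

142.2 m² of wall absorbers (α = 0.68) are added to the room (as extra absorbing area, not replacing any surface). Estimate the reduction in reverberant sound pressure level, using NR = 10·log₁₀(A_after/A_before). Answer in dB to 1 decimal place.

Total absorption A_before = 86.3×0.04 + 11.2×0.09 + 23.5×0.06 + 86.8×0.04 + 5.7×0.02 + 86.3×0.08
  = 3.452 + 1.008 + 1.410 + 3.472 + 0.114 + 6.904 = 16.360 m² sabins.
Added absorption = 142.2 × 0.68 = 96.696 sabins.
A_after = 16.360 + 96.696 = 113.056 sabins.
Reduction = 10 log₁₀(A_after/A_before) = 10 log₁₀(6.9105) = 8.4 dB.

8.4 dB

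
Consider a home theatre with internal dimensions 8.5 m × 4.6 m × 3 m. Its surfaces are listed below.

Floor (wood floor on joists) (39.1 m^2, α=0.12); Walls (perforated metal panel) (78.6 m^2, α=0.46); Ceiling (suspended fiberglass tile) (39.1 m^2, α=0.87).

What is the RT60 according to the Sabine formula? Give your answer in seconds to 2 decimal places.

Equivalent absorption area: A = 39.1*0.12 + 78.6*0.46 + 39.1*0.87 = 74.865 m^2.
Volume V = 8.5 × 4.6 × 3 = 117.3 m³.
RT60 = 0.161 · V / A = 0.161 × 117.3 / 74.865 = 0.25 s.

0.25 s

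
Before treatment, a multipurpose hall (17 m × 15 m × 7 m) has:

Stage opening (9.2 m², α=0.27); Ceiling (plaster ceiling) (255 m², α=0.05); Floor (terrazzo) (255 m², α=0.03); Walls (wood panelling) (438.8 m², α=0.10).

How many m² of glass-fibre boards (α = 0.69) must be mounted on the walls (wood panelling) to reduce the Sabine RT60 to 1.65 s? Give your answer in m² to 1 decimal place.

182.0

Total absorption A₁ = 9.2·0.27 + 255·0.05 + 255·0.03 + 438.8·0.10
  = 2.484 + 12.750 + 7.650 + 43.880 = 66.764 m² sabins.
V = 1785 m³. Target absorption A₂ = 0.161 × 1785 / 1.65 = 174.173 sabins.
Absorption to add: 174.173 − 66.764 = 107.409 sabins.
Each m² of panel replacing the walls (wood panelling) adds (0.69 − 0.10) = 0.59 sabins.
Area = ΔA/Δα = 107.409/0.59 = 182.0 m².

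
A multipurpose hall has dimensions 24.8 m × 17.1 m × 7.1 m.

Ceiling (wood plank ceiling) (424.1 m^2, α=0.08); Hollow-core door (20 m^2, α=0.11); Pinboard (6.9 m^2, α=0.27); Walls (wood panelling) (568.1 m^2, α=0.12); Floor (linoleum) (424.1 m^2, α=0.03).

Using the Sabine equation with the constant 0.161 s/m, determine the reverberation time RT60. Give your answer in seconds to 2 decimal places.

4.08 s

Equivalent absorption area: A = 424.1·0.08 + 20·0.11 + 6.9·0.27 + 568.1·0.12 + 424.1·0.03 = 118.886 m^2.
Volume V = 24.8 × 17.1 × 7.1 = 3010.968 m³.
RT60 = 0.161 · V / A = 0.161 × 3010.968 / 118.886 = 4.08 s.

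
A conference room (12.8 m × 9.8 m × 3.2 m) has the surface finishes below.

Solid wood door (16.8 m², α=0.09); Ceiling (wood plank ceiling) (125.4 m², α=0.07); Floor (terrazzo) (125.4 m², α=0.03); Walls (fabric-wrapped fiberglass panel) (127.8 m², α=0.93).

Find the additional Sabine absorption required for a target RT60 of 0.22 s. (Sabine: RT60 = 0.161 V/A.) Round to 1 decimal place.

Equivalent absorption area: A₁ = 16.8·0.09 + 125.4·0.07 + 125.4·0.03 + 127.8·0.93 = 132.906 m².
Target A₂ = 0.161·401.408/0.22 = 293.758 sabins (V = 401.408 m³).
ΔA = A₂ − A₁ = 293.758 − 132.906 = 160.9 sabins.

160.9 sabins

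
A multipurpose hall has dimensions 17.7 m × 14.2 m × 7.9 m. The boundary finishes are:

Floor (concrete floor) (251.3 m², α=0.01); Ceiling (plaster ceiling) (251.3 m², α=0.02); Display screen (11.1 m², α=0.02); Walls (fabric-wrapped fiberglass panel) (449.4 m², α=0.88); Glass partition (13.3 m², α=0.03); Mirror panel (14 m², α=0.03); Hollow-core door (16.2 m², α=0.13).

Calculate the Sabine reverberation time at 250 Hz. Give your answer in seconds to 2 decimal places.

0.79 s

Equivalent absorption area: A = 251.3*0.01 + 251.3*0.02 + 11.1*0.02 + 449.4*0.88 + 13.3*0.03 + 14*0.03 + 16.2*0.13 = 406.158 m².
Room volume: 1985.586 m³.
Sabine: RT60 = 0.161 × 1985.586 / 406.158 = 0.79 s.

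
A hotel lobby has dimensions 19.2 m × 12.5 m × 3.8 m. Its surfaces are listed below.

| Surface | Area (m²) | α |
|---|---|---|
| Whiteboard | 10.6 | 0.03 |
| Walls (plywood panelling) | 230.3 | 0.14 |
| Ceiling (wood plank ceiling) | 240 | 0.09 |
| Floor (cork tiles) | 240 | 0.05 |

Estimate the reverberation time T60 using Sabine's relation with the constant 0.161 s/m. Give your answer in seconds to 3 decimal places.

2.219 seconds

Equivalent absorption area: A = 10.6·0.03 + 230.3·0.14 + 240·0.09 + 240·0.05 = 66.160 m².
Volume V = 19.2 × 12.5 × 3.8 = 912 m³.
Sabine: RT60 = 0.161 × 912 / 66.160 = 2.219 s.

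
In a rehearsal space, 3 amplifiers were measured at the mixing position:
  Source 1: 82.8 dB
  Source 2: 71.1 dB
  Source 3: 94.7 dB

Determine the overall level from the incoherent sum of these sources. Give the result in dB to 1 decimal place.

Converting to relative power and adding: 10^(82.8/10) + 10^(71.1/10) + 10^(94.7/10) = 3.155e+09.
Combined level = 10 log₁₀(3.155e+09) = 95.0 dB.

95.0 dB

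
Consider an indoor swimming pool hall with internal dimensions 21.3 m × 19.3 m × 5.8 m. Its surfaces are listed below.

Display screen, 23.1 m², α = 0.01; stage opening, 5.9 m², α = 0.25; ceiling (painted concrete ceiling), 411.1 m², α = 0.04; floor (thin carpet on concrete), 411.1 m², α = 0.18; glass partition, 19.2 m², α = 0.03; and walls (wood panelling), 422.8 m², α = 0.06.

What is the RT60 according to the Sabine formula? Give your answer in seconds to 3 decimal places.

A = Σ Sᵢαᵢ = 23.1*0.01 + 5.9*0.25 + 411.1*0.04 + 411.1*0.18 + 19.2*0.03 + 422.8*0.06 = 118.092 sabins.
Volume V = 21.3 × 19.3 × 5.8 = 2384.322 m³.
Sabine: RT60 = 0.161 × 2384.322 / 118.092 = 3.251 s.

3.251 seconds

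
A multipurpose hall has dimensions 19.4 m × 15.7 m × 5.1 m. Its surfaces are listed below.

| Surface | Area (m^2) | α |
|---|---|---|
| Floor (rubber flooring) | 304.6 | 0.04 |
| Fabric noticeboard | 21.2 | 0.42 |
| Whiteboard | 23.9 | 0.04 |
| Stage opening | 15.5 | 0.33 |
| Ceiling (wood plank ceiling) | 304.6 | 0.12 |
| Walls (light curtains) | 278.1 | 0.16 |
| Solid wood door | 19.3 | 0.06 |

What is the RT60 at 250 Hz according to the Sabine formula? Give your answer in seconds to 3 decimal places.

2.287 s

A = Σ Sᵢαᵢ = 304.6·0.04 + 21.2·0.42 + 23.9·0.04 + 15.5·0.33 + 304.6·0.12 + 278.1·0.16 + 19.3·0.06 = 109.365 sabins.
Room volume: 1553.358 m³.
RT60 = 0.161 · V / A = 0.161 × 1553.358 / 109.365 = 2.287 s.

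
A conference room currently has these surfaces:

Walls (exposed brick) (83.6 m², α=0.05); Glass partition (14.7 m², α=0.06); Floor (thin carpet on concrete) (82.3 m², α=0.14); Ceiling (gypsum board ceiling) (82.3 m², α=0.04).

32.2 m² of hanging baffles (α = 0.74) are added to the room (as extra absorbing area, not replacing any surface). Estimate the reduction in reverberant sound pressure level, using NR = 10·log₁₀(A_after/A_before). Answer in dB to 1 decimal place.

3.4 dB

Summing Sᵢαᵢ: 4.180 + 0.882 + 11.522 + 3.292 → A_before = 19.876 sabins.
Added absorption = 32.2 × 0.74 = 23.828 sabins.
A_after = 19.876 + 23.828 = 43.704 sabins.
Reduction = 10 log₁₀(A_after/A_before) = 10 log₁₀(2.1988) = 3.4 dB.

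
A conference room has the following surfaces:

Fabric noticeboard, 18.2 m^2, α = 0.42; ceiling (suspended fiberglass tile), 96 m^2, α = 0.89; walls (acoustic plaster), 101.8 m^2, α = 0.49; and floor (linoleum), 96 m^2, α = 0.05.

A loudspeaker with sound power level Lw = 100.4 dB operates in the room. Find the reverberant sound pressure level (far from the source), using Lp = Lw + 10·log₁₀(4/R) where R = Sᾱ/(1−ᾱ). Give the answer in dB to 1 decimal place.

81.9 dB

Σ(Sᵢαᵢ) = 18.2·0.42 + 96·0.89 + 101.8·0.49 + 96·0.05 = 147.766; total area S = 312.0 m^2.
ᾱ = 0.4736, so room constant R = A/(1−ᾱ) = 280.710 m^2.
Lp = 100.4 + 10·log₁₀(4/280.710) = 100.4 + (-18.46) = 81.9 dB.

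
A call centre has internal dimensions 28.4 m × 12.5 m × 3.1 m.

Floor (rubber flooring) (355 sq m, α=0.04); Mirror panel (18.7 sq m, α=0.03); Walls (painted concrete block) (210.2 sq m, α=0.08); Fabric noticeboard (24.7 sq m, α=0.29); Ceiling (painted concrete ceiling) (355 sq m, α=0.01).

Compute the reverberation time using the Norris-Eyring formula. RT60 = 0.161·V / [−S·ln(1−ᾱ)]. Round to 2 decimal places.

S = Σ Sᵢ = 963.6 sq m.
Σ(Sᵢαᵢ) = 355·0.04 + 18.7·0.03 + 210.2·0.08 + 24.7·0.29 + 355·0.01 = 42.290.
ᾱ = 42.290 / 963.6 = 0.0439.
−S·ln(1−ᾱ) = −963.6 × ln(1 − 0.0439) = 43.259.
V = 28.4 × 12.5 × 3.1 = 1100.5 m³.
RT60 = 0.161 × 1100.5 / 43.259 = 4.10 s.

4.10 seconds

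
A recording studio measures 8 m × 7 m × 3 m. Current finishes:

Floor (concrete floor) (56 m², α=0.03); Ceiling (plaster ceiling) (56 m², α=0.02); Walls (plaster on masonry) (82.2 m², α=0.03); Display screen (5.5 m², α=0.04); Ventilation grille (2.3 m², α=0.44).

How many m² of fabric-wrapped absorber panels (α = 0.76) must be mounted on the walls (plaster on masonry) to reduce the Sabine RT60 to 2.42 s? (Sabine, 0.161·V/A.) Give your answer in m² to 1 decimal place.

Summing Sᵢαᵢ: 1.680 + 1.120 + 2.466 + 0.220 + 1.012 → A₁ = 6.498 sabins.
Required A₂ = 0.161·168/2.42 = 11.177 sabins.
Absorption to add: 11.177 − 6.498 = 4.679 sabins.
Net gain per m²: Δα = 0.76 − 0.03 = 0.73.
Area = ΔA/Δα = 4.679/0.73 = 6.4 m².

6.4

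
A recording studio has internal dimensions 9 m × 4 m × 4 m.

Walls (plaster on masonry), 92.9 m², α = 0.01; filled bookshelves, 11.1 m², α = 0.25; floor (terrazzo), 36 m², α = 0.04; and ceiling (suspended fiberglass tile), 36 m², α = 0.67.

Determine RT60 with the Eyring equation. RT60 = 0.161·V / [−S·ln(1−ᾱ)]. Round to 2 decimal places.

0.72 s

Total surface area S = 92.9 + 11.1 + 36 + 36 = 176.0 m².
Σ(Sᵢαᵢ) = 92.9·0.01 + 11.1·0.25 + 36·0.04 + 36·0.67 = 29.264.
ᾱ = 29.264 / 176.0 = 0.1663.
Eyring denominator: −S ln(1−ᾱ) = 32.011.
V = 9 × 4 × 4 = 144 m³.
T = 0.161·V/[−S·ln(1−ᾱ)] = 0.161·144/32.011 = 0.72 s.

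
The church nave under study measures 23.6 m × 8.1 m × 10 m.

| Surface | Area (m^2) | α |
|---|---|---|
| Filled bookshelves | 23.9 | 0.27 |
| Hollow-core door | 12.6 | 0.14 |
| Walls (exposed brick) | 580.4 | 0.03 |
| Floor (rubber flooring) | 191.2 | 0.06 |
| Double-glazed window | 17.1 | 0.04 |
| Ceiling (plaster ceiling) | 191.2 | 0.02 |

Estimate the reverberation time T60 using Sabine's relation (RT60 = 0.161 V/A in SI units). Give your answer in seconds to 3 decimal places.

Equivalent absorption area: A = 23.9*0.27 + 12.6*0.14 + 580.4*0.03 + 191.2*0.06 + 17.1*0.04 + 191.2*0.02 = 41.609 m^2.
Room volume: 1911.6 m³.
Sabine: RT60 = 0.161 × 1911.6 / 41.609 = 7.397 s.

7.397 sec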